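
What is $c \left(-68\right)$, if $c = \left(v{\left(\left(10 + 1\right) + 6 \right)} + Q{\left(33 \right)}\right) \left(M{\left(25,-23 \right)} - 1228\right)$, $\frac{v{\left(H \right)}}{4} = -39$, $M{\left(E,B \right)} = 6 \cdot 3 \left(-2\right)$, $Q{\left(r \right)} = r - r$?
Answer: $-13408512$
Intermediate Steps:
$Q{\left(r \right)} = 0$
$M{\left(E,B \right)} = -36$ ($M{\left(E,B \right)} = 18 \left(-2\right) = -36$)
$v{\left(H \right)} = -156$ ($v{\left(H \right)} = 4 \left(-39\right) = -156$)
$c = 197184$ ($c = \left(-156 + 0\right) \left(-36 - 1228\right) = \left(-156\right) \left(-1264\right) = 197184$)
$c \left(-68\right) = 197184 \left(-68\right) = -13408512$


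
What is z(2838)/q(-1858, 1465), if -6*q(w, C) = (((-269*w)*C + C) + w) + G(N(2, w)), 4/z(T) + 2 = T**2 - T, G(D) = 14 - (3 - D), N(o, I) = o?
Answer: -1/245638120821175 ≈ -4.0710e-15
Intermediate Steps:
G(D) = 11 + D (G(D) = 14 + (-3 + D) = 11 + D)
z(T) = 4/(-2 + T**2 - T) (z(T) = 4/(-2 + (T**2 - T)) = 4/(-2 + T**2 - T))
q(w, C) = -13/6 - C/6 - w/6 + 269*C*w/6 (q(w, C) = -((((-269*w)*C + C) + w) + (11 + 2))/6 = -(((-269*C*w + C) + w) + 13)/6 = -(((C - 269*C*w) + w) + 13)/6 = -((C + w - 269*C*w) + 13)/6 = -(13 + C + w - 269*C*w)/6 = -13/6 - C/6 - w/6 + 269*C*w/6)
z(2838)/q(-1858, 1465) = (4/(-2 + 2838**2 - 1*2838))/(-13/6 - 1/6*1465 - 1/6*(-1858) + (269/6)*1465*(-1858)) = (4/(-2 + 8054244 - 2838))/(-13/6 - 1465/6 + 929/3 - 366104965/3) = (4/8051404)/(-122034925) = (4*(1/8051404))*(-1/122034925) = (1/2012851)*(-1/122034925) = -1/245638120821175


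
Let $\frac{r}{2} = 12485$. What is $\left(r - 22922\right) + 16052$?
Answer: $18100$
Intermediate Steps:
$r = 24970$ ($r = 2 \cdot 12485 = 24970$)
$\left(r - 22922\right) + 16052 = \left(24970 - 22922\right) + 16052 = 2048 + 16052 = 18100$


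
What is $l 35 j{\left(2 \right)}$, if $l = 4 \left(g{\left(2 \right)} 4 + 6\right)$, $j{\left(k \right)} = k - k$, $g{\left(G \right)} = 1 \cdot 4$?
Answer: $0$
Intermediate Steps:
$g{\left(G \right)} = 4$
$j{\left(k \right)} = 0$
$l = 88$ ($l = 4 \left(4 \cdot 4 + 6\right) = 4 \left(16 + 6\right) = 4 \cdot 22 = 88$)
$l 35 j{\left(2 \right)} = 88 \cdot 35 \cdot 0 = 3080 \cdot 0 = 0$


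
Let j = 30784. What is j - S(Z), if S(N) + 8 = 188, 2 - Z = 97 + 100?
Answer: 30604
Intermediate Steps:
Z = -195 (Z = 2 - (97 + 100) = 2 - 1*197 = 2 - 197 = -195)
S(N) = 180 (S(N) = -8 + 188 = 180)
j - S(Z) = 30784 - 1*180 = 30784 - 180 = 30604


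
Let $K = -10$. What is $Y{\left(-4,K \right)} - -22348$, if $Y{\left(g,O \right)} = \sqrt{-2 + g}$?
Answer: $22348 + i \sqrt{6} \approx 22348.0 + 2.4495 i$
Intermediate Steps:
$Y{\left(-4,K \right)} - -22348 = \sqrt{-2 - 4} - -22348 = \sqrt{-6} + 22348 = i \sqrt{6} + 22348 = 22348 + i \sqrt{6}$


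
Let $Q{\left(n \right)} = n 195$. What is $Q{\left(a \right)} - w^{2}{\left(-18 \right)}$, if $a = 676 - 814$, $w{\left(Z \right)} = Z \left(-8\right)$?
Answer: $-47646$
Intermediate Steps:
$w{\left(Z \right)} = - 8 Z$
$a = -138$
$Q{\left(n \right)} = 195 n$
$Q{\left(a \right)} - w^{2}{\left(-18 \right)} = 195 \left(-138\right) - \left(\left(-8\right) \left(-18\right)\right)^{2} = -26910 - 144^{2} = -26910 - 20736 = -47646$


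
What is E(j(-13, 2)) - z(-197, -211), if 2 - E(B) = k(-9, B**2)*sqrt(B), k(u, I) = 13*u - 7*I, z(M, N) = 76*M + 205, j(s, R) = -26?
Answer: 14769 + 4849*I*sqrt(26) ≈ 14769.0 + 24725.0*I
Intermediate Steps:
z(M, N) = 205 + 76*M
k(u, I) = -7*I + 13*u
E(B) = 2 - sqrt(B)*(-117 - 7*B**2) (E(B) = 2 - (-7*B**2 + 13*(-9))*sqrt(B) = 2 - (-7*B**2 - 117)*sqrt(B) = 2 - (-117 - 7*B**2)*sqrt(B) = 2 - sqrt(B)*(-117 - 7*B**2))
E(j(-13, 2)) - z(-197, -211) = (2 + sqrt(-26)*(117 + 7*(-26)**2)) - (205 + 76*(-197)) = (2 + (I*sqrt(26))*(117 + 7*676)) - (205 - 14972) = (2 + (I*sqrt(26))*(117 + 4732)) - 1*(-14767) = (2 + (I*sqrt(26))*4849) + 14767 = (2 + 4849*I*sqrt(26)) + 14767 = 14769 + 4849*I*sqrt(26)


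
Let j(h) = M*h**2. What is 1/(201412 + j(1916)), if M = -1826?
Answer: -1/6703146844 ≈ -1.4918e-10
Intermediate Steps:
j(h) = -1826*h**2
1/(201412 + j(1916)) = 1/(201412 - 1826*1916**2) = 1/(201412 - 1826*3671056) = 1/(201412 - 6703348256) = 1/(-6703146844) = -1/6703146844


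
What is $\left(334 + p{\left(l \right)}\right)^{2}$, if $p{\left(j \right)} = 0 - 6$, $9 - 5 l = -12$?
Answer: $107584$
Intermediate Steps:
$l = \frac{21}{5}$ ($l = \frac{9}{5} - - \frac{12}{5} = \frac{9}{5} + \frac{12}{5} = \frac{21}{5} \approx 4.2$)
$p{\left(j \right)} = -6$ ($p{\left(j \right)} = 0 - 6 = -6$)
$\left(334 + p{\left(l \right)}\right)^{2} = \left(334 - 6\right)^{2} = 328^{2} = 107584$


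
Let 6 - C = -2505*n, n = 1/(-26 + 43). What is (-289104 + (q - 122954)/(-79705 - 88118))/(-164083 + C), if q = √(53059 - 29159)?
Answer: 412404509923/233844903846 + 85*√239/233844903846 ≈ 1.7636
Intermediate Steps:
q = 10*√239 (q = √23900 = 10*√239 ≈ 154.60)
n = 1/17 ≈ 0.058824
C = 2607/17 (C = 6 - (-2505)/17 = 6 - 1*(-2505/17) = 6 + 2505/17 = 2607/17 ≈ 153.35)
(-289104 + (q - 122954)/(-79705 - 88118))/(-164083 + C) = (-289104 + (10*√239 - 122954)/(-79705 - 88118))/(-164083 + 2607/17) = (-289104 + (-122954 + 10*√239)/(-167823))/(-2786804/17) = (-289104 + (-122954 + 10*√239)*(-1/167823))*(-17/2786804) = (-289104 + (122954/167823 - 10*√239/167823))*(-17/2786804) = (-48518177638/167823 - 10*√239/167823)*(-17/2786804) = 412404509923/233844903846 + 85*√239/233844903846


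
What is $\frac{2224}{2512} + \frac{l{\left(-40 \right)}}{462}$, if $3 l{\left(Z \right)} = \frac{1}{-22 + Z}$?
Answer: $\frac{11944391}{13491324} \approx 0.88534$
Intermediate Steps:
$l{\left(Z \right)} = \frac{1}{3 \left(-22 + Z\right)}$
$\frac{2224}{2512} + \frac{l{\left(-40 \right)}}{462} = \frac{2224}{2512} + \frac{\frac{1}{3} \frac{1}{-22 - 40}}{462} = 2224 \cdot \frac{1}{2512} + \frac{1}{3 \left(-62\right)} \frac{1}{462} = \frac{139}{157} + \frac{1}{3} \left(- \frac{1}{62}\right) \frac{1}{462} = \frac{139}{157} - \frac{1}{85932} = \frac{11944391}{13491324}$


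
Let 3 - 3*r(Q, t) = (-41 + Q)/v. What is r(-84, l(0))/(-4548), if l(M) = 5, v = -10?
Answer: 19/27288 ≈ 0.00069628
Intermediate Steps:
r(Q, t) = -11/30 + Q/30 (r(Q, t) = 1 - (-41 + Q)/(3*(-10)) = 1 - (-41 + Q)*(-1)/(3*10) = 1 - (41/10 - Q/10)/3 = 1 + (-41/30 + Q/30) = -11/30 + Q/30)
r(-84, l(0))/(-4548) = (-11/30 + (1/30)*(-84))/(-4548) = (-11/30 - 14/5)*(-1/4548) = -19/6*(-1/4548) = 19/27288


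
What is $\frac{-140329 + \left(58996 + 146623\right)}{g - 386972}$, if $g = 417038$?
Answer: $\frac{32645}{15033} \approx 2.1716$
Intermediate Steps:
$\frac{-140329 + \left(58996 + 146623\right)}{g - 386972} = \frac{-140329 + \left(58996 + 146623\right)}{417038 - 386972} = \frac{-140329 + 205619}{30066} = 65290 \cdot \frac{1}{30066} = \frac{32645}{15033}$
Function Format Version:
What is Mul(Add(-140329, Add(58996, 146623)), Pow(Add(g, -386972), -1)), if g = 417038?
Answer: Rational(32645, 15033) ≈ 2.1716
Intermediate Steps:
Mul(Add(-140329, Add(58996, 146623)), Pow(Add(g, -386972), -1)) = Mul(Add(-140329, Add(58996, 146623)), Pow(Add(417038, -386972), -1)) = Mul(Add(-140329, 205619), Pow(30066, -1)) = Mul(65290, Rational(1, 30066)) = Rational(32645, 15033)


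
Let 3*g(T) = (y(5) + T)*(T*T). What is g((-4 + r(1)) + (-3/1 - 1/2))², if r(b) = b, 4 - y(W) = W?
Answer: 714025/64 ≈ 11157.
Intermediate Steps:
y(W) = 4 - W
g(T) = T²*(-1 + T)/3 (g(T) = (((4 - 1*5) + T)*(T*T))/3 = (((4 - 5) + T)*T²)/3 = ((-1 + T)*T²)/3 = (T²*(-1 + T))/3 = T²*(-1 + T)/3)
g((-4 + r(1)) + (-3/1 - 1/2))² = (((-4 + 1) + (-3/1 - 1/2))²*(-1 + ((-4 + 1) + (-3/1 - 1/2)))/3)² = ((-3 + (-3*1 - 1*½))²*(-1 + (-3 + (-3*1 - 1*½)))/3)² = ((-3 + (-3 - ½))²*(-1 + (-3 + (-3 - ½)))/3)² = ((-3 - 7/2)²*(-1 + (-3 - 7/2))/3)² = ((-13/2)²*(-1 - 13/2)/3)² = ((⅓)*(169/4)*(-15/2))² = (-845/8)² = 714025/64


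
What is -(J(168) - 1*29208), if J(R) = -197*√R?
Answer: 29208 + 394*√42 ≈ 31761.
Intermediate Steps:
-(J(168) - 1*29208) = -(-394*√42 - 1*29208) = -(-394*√42 - 29208) = -(-29208 - 394*√42) = 29208 + 394*√42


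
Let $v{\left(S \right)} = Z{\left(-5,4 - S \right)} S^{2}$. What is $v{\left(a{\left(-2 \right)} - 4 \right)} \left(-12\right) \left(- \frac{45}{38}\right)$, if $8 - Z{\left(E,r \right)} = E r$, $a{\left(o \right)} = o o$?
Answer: $0$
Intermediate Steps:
$a{\left(o \right)} = o^{2}$
$Z{\left(E,r \right)} = 8 - E r$
$v{\left(S \right)} = S^{2} \left(28 - 5 S\right)$ ($v{\left(S \right)} = \left(8 - - 5 \left(4 - S\right)\right) S^{2} = \left(8 - \left(-20 + 5 S\right)\right) S^{2} = \left(28 - 5 S\right) S^{2} = S^{2} \left(28 - 5 S\right)$)
$v{\left(a{\left(-2 \right)} - 4 \right)} \left(-12\right) \left(- \frac{45}{38}\right) = \left(\left(-2\right)^{2} - 4\right)^{2} \left(28 - 5 \left(\left(-2\right)^{2} - 4\right)\right) \left(-12\right) \left(- \frac{45}{38}\right) = \left(4 - 4\right)^{2} \left(28 - 5 \left(4 - 4\right)\right) \left(-12\right) \left(\left(-45\right) \frac{1}{38}\right) = 0^{2} \left(28 - 0\right) \left(-12\right) \left(- \frac{45}{38}\right) = 0 \left(28 + 0\right) \left(-12\right) \left(- \frac{45}{38}\right) = 0 \cdot 28 \left(-12\right) \left(- \frac{45}{38}\right) = 0 \left(-12\right) \left(- \frac{45}{38}\right) = 0 \left(- \frac{45}{38}\right) = 0$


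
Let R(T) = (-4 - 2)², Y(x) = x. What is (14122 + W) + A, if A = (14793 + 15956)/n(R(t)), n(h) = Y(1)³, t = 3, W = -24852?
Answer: 20019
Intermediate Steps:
R(T) = 36 (R(T) = (-6)² = 36)
n(h) = 1 (n(h) = 1³ = 1)
A = 30749 (A = (14793 + 15956)/1 = 30749*1 = 30749)
(14122 + W) + A = (14122 - 24852) + 30749 = -10730 + 30749 = 20019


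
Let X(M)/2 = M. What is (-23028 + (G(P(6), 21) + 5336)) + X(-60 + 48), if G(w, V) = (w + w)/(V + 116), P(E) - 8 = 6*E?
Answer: -2427004/137 ≈ -17715.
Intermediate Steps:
P(E) = 8 + 6*E
G(w, V) = 2*w/(116 + V) (G(w, V) = (2*w)/(116 + V) = 2*w/(116 + V))
X(M) = 2*M
(-23028 + (G(P(6), 21) + 5336)) + X(-60 + 48) = (-23028 + (2*(8 + 6*6)/(116 + 21) + 5336)) + 2*(-60 + 48) = (-23028 + (2*(8 + 36)/137 + 5336)) + 2*(-12) = (-23028 + (2*44*(1/137) + 5336)) - 24 = (-23028 + (88/137 + 5336)) - 24 = (-23028 + 731120/137) - 24 = -2423716/137 - 24 = -2427004/137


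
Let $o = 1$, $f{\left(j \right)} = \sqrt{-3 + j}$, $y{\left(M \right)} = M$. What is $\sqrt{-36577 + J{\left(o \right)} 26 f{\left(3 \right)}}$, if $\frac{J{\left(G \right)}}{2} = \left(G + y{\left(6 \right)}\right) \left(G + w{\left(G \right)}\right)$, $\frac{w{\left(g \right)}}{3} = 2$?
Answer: $i \sqrt{36577} \approx 191.25 i$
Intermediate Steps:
$w{\left(g \right)} = 6$ ($w{\left(g \right)} = 3 \cdot 2 = 6$)
$J{\left(G \right)} = 2 \left(6 + G\right)^{2}$ ($J{\left(G \right)} = 2 \left(G + 6\right) \left(G + 6\right) = 2 \left(6 + G\right) \left(6 + G\right) = 2 \left(6 + G\right)^{2}$)
$\sqrt{-36577 + J{\left(o \right)} 26 f{\left(3 \right)}} = \sqrt{-36577 + \left(72 + 2 \cdot 1^{2} + 24 \cdot 1\right) 26 \sqrt{-3 + 3}} = \sqrt{-36577 + \left(72 + 2 \cdot 1 + 24\right) 26 \sqrt{0}} = \sqrt{-36577 + \left(72 + 2 + 24\right) 26 \cdot 0} = \sqrt{-36577 + 98 \cdot 26 \cdot 0} = \sqrt{-36577 + 2548 \cdot 0} = \sqrt{-36577 + 0} = \sqrt{-36577} = i \sqrt{36577}$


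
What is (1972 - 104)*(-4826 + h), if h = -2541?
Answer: -13761556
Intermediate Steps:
(1972 - 104)*(-4826 + h) = (1972 - 104)*(-4826 - 2541) = 1868*(-7367) = -13761556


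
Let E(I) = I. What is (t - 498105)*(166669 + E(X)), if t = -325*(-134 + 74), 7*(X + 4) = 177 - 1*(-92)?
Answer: -558495661020/7 ≈ -7.9785e+10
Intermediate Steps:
X = 241/7 (X = -4 + (177 - 1*(-92))/7 = -4 + (177 + 92)/7 = -4 + (⅐)*269 = -4 + 269/7 = 241/7 ≈ 34.429)
t = 19500 (t = -325*(-60) = 19500)
(t - 498105)*(166669 + E(X)) = (19500 - 498105)*(166669 + 241/7) = -478605*1166924/7 = -558495661020/7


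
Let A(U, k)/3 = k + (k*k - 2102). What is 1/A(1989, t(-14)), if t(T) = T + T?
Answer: -1/4038 ≈ -0.00024765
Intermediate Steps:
t(T) = 2*T
A(U, k) = -6306 + 3*k + 3*k² (A(U, k) = 3*(k + (k*k - 2102)) = 3*(k + (k² - 2102)) = 3*(k + (-2102 + k²)) = 3*(-2102 + k + k²) = -6306 + 3*k + 3*k²)
1/A(1989, t(-14)) = 1/(-6306 + 3*(2*(-14)) + 3*(2*(-14))²) = 1/(-6306 + 3*(-28) + 3*(-28)²) = 1/(-6306 - 84 + 3*784) = 1/(-6306 - 84 + 2352) = 1/(-4038) = -1/4038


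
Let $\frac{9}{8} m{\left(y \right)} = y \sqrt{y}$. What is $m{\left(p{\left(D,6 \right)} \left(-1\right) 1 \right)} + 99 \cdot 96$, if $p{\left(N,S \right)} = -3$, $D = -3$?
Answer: $9504 + \frac{8 \sqrt{3}}{3} \approx 9508.6$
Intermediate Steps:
$m{\left(y \right)} = \frac{8 y^{\frac{3}{2}}}{9}$ ($m{\left(y \right)} = \frac{8 y \sqrt{y}}{9} = \frac{8 y^{\frac{3}{2}}}{9}$)
$m{\left(p{\left(D,6 \right)} \left(-1\right) 1 \right)} + 99 \cdot 96 = \frac{8 \left(\left(-3\right) \left(-1\right) 1\right)^{\frac{3}{2}}}{9} + 99 \cdot 96 = \frac{8 \left(3 \cdot 1\right)^{\frac{3}{2}}}{9} + 9504 = \frac{8 \cdot 3^{\frac{3}{2}}}{9} + 9504 = \frac{8 \cdot 3 \sqrt{3}}{9} + 9504 = \frac{8 \sqrt{3}}{3} + 9504 = 9504 + \frac{8 \sqrt{3}}{3}$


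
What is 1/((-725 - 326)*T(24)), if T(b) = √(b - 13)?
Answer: -√11/11561 ≈ -0.00028688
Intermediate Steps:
T(b) = √(-13 + b)
1/((-725 - 326)*T(24)) = 1/((-725 - 326)*(√(-13 + 24))) = 1/((-1051)*(√11)) = -√11/11561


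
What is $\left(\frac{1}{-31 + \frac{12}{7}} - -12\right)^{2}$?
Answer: $\frac{6017209}{42025} \approx 143.18$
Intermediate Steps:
$\left(\frac{1}{-31 + \frac{12}{7}} - -12\right)^{2} = \left(\frac{1}{-31 + 12 \cdot \frac{1}{7}} + \left(-234 + 246\right)\right)^{2} = \left(\frac{1}{-31 + \frac{12}{7}} + 12\right)^{2} = \left(\frac{1}{- \frac{205}{7}} + 12\right)^{2} = \left(- \frac{7}{205} + 12\right)^{2} = \left(\frac{2453}{205}\right)^{2} = \frac{6017209}{42025}$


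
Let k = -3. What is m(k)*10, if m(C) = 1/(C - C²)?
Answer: -⅚ ≈ -0.83333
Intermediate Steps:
m(k)*10 = -1/(-3*(-1 - 3))*10 = -1*(-⅓)/(-4)*10 = -1*(-⅓)*(-¼)*10 = -1/12*10 = -⅚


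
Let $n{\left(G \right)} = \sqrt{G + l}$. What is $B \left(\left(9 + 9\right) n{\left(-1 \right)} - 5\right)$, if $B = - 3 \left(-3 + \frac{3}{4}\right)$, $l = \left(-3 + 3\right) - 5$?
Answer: $- \frac{135}{4} + \frac{243 i \sqrt{6}}{2} \approx -33.75 + 297.61 i$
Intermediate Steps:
$l = -5$ ($l = 0 - 5 = -5$)
$n{\left(G \right)} = \sqrt{-5 + G}$ ($n{\left(G \right)} = \sqrt{G - 5} = \sqrt{-5 + G}$)
$B = \frac{27}{4}$ ($B = - 3 \left(-3 + 3 \cdot \frac{1}{4}\right) = - 3 \left(-3 + \frac{3}{4}\right) = \left(-3\right) \left(- \frac{9}{4}\right) = \frac{27}{4} \approx 6.75$)
$B \left(\left(9 + 9\right) n{\left(-1 \right)} - 5\right) = \frac{27 \left(\left(9 + 9\right) \sqrt{-5 - 1} - 5\right)}{4} = \frac{27 \left(18 \sqrt{-6} - 5\right)}{4} = \frac{27 \left(18 i \sqrt{6} - 5\right)}{4} = \frac{27 \left(-5 + 18 i \sqrt{6}\right)}{4} = - \frac{135}{4} + \frac{243 i \sqrt{6}}{2}$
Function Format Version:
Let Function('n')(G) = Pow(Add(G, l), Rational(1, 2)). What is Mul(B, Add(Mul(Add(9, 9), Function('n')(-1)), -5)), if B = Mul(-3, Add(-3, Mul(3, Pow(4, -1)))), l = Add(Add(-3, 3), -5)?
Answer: Add(Rational(-135, 4), Mul(Rational(243, 2), I, Pow(6, Rational(1, 2)))) ≈ Add(-33.750, Mul(297.61, I))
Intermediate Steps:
l = -5 (l = Add(0, -5) = -5)
Function('n')(G) = Pow(Add(-5, G), Rational(1, 2)) (Function('n')(G) = Pow(Add(G, -5), Rational(1, 2)) = Pow(Add(-5, G), Rational(1, 2)))
B = Rational(27, 4) (B = Mul(-3, Add(-3, Mul(3, Rational(1, 4)))) = Mul(-3, Add(-3, Rational(3, 4))) = Mul(-3, Rational(-9, 4)) = Rational(27, 4) ≈ 6.7500)
Mul(B, Add(Mul(Add(9, 9), Function('n')(-1)), -5)) = Mul(Rational(27, 4), Add(Mul(Add(9, 9), Pow(Add(-5, -1), Rational(1, 2))), -5)) = Mul(Rational(27, 4), Add(Mul(18, Pow(-6, Rational(1, 2))), -5)) = Mul(Rational(27, 4), Add(Mul(18, Mul(I, Pow(6, Rational(1, 2)))), -5)) = Mul(Rational(27, 4), Add(Mul(18, I, Pow(6, Rational(1, 2))), -5)) = Mul(Rational(27, 4), Add(-5, Mul(18, I, Pow(6, Rational(1, 2))))) = Add(Rational(-135, 4), Mul(Rational(243, 2), I, Pow(6, Rational(1, 2))))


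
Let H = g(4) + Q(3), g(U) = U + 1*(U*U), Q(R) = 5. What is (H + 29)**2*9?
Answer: 26244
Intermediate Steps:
g(U) = U + U**2 (g(U) = U + 1*U**2 = U + U**2)
H = 25 (H = 4*(1 + 4) + 5 = 4*5 + 5 = 20 + 5 = 25)
(H + 29)**2*9 = (25 + 29)**2*9 = 54**2*9 = 2916*9 = 26244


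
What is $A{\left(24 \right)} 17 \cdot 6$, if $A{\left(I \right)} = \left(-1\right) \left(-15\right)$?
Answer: $1530$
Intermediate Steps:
$A{\left(I \right)} = 15$
$A{\left(24 \right)} 17 \cdot 6 = 15 \cdot 17 \cdot 6 = 15 \cdot 102 = 1530$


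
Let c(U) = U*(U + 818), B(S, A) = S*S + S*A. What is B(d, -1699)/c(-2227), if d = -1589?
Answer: 5224632/3137843 ≈ 1.6650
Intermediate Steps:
B(S, A) = S² + A*S
c(U) = U*(818 + U)
B(d, -1699)/c(-2227) = (-1589*(-1699 - 1589))/((-2227*(818 - 2227))) = (-1589*(-3288))/((-2227*(-1409))) = 5224632/3137843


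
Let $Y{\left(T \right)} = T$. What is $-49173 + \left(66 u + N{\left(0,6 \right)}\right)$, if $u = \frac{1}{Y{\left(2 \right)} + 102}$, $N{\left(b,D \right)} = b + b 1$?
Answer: $- \frac{2556963}{52} \approx -49172.0$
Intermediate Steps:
$N{\left(b,D \right)} = 2 b$ ($N{\left(b,D \right)} = b + b = 2 b$)
$u = \frac{1}{104}$ ($u = \frac{1}{2 + 102} = \frac{1}{104} \approx 0.0096154$)
$-49173 + \left(66 u + N{\left(0,6 \right)}\right) = -49173 + \left(66 \cdot \frac{1}{104} + 2 \cdot 0\right) = -49173 + \left(\frac{33}{52} + 0\right) = -49173 + \frac{33}{52} = - \frac{2556963}{52}$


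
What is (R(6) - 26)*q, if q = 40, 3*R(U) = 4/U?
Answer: -9280/9 ≈ -1031.1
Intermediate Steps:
R(U) = 4/(3*U) (R(U) = (4/U)/3 = 4/(3*U))
(R(6) - 26)*q = ((4/3)/6 - 26)*40 = ((4/3)*(1/6) - 26)*40 = (2/9 - 26)*40 = -232/9*40 = -9280/9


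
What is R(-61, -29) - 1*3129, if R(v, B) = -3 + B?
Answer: -3161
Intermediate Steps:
R(-61, -29) - 1*3129 = (-3 - 29) - 1*3129 = -32 - 3129 = -3161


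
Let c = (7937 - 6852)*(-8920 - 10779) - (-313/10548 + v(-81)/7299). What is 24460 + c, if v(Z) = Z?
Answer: -182628098073965/8554428 ≈ -2.1349e+7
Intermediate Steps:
c = -182837339382845/8554428 (c = (7937 - 6852)*(-8920 - 10779) - (-313/10548 - 81/7299) = 1085*(-19699) - (-313*1/10548 - 81*1/7299) = -21373415 - (-313/10548 - 9/811) = -21373415 - 1*(-348775/8554428) = -21373415 + 348775/8554428 = -182837339382845/8554428 ≈ -2.1373e+7)
24460 + c = 24460 - 182837339382845/8554428 = -182628098073965/8554428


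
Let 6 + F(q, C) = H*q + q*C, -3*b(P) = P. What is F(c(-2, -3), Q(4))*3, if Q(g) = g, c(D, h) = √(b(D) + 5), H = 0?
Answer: -18 + 4*√51 ≈ 10.566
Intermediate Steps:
b(P) = -P/3
c(D, h) = √(5 - D/3) (c(D, h) = √(-D/3 + 5) = √(5 - D/3))
F(q, C) = -6 + C*q (F(q, C) = -6 + (0*q + q*C) = -6 + (0 + C*q) = -6 + C*q)
F(c(-2, -3), Q(4))*3 = (-6 + 4*(√(45 - 3*(-2))/3))*3 = (-6 + 4*(√(45 + 6)/3))*3 = (-6 + 4*(√51/3))*3 = (-6 + 4*√51/3)*3 = -18 + 4*√51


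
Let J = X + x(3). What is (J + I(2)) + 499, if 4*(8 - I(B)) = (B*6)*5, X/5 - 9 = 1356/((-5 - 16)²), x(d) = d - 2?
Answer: 81346/147 ≈ 553.37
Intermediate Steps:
x(d) = -2 + d
X = 8875/147 (X = 45 + 5*(1356/((-5 - 16)²)) = 45 + 5*(1356/((-21)²)) = 45 + 5*(1356/441) = 45 + 5*(1356*(1/441)) = 45 + 5*(452/147) = 45 + 2260/147 = 8875/147 ≈ 60.374)
I(B) = 8 - 15*B/2 (I(B) = 8 - B*6*5/4 = 8 - 6*B*5/4 = 8 - 15*B/2)
J = 9022/147 (J = 8875/147 + (-2 + 3) = 8875/147 + 1 = 9022/147 ≈ 61.374)
(J + I(2)) + 499 = (9022/147 + (8 - 15/2*2)) + 499 = (9022/147 + (8 - 15)) + 499 = (9022/147 - 7) + 499 = 7993/147 + 499 = 81346/147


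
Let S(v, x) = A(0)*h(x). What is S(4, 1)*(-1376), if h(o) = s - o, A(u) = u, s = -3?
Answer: 0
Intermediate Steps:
h(o) = -3 - o
S(v, x) = 0 (S(v, x) = 0*(-3 - x) = 0)
S(4, 1)*(-1376) = 0*(-1376) = 0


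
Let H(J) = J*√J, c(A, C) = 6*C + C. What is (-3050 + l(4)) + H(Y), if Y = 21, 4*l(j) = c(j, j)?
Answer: -3043 + 21*√21 ≈ -2946.8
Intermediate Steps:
c(A, C) = 7*C
l(j) = 7*j/4 (l(j) = (7*j)/4 = 7*j/4)
H(J) = J^(3/2)
(-3050 + l(4)) + H(Y) = (-3050 + (7/4)*4) + 21^(3/2) = (-3050 + 7) + 21*√21 = -3043 + 21*√21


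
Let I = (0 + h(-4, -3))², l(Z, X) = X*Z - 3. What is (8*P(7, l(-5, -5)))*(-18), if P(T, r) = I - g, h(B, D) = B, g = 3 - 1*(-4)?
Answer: -1296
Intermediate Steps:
g = 7 (g = 3 + 4 = 7)
l(Z, X) = -3 + X*Z
I = 16 (I = (0 - 4)² = (-4)² = 16)
P(T, r) = 9 (P(T, r) = 16 - 1*7 = 16 - 7 = 9)
(8*P(7, l(-5, -5)))*(-18) = (8*9)*(-18) = 72*(-18) = -1296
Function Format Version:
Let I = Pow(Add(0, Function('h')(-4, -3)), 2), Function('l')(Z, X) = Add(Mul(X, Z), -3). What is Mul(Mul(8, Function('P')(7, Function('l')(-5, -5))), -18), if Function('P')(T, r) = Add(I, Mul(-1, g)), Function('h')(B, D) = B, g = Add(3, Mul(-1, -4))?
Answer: -1296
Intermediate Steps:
g = 7 (g = Add(3, 4) = 7)
Function('l')(Z, X) = Add(-3, Mul(X, Z))
I = 16 (I = Pow(Add(0, -4), 2) = Pow(-4, 2) = 16)
Function('P')(T, r) = 9 (Function('P')(T, r) = Add(16, Mul(-1, 7)) = Add(16, -7) = 9)
Mul(Mul(8, Function('P')(7, Function('l')(-5, -5))), -18) = Mul(Mul(8, 9), -18) = Mul(72, -18) = -1296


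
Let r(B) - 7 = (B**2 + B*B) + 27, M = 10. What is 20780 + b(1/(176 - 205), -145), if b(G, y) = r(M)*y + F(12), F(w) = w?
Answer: -13138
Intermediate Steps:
r(B) = 34 + 2*B**2 (r(B) = 7 + ((B**2 + B*B) + 27) = 7 + ((B**2 + B**2) + 27) = 7 + (2*B**2 + 27) = 7 + (27 + 2*B**2) = 34 + 2*B**2)
b(G, y) = 12 + 234*y (b(G, y) = (34 + 2*10**2)*y + 12 = (34 + 2*100)*y + 12 = (34 + 200)*y + 12 = 234*y + 12 = 12 + 234*y)
20780 + b(1/(176 - 205), -145) = 20780 + (12 + 234*(-145)) = 20780 + (12 - 33930) = 20780 - 33918 = -13138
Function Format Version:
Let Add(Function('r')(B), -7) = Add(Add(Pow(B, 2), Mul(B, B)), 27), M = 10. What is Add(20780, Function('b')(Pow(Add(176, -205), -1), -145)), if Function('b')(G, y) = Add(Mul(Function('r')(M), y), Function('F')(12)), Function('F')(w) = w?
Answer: -13138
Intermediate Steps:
Function('r')(B) = Add(34, Mul(2, Pow(B, 2))) (Function('r')(B) = Add(7, Add(Add(Pow(B, 2), Mul(B, B)), 27)) = Add(7, Add(Add(Pow(B, 2), Pow(B, 2)), 27)) = Add(7, Add(Mul(2, Pow(B, 2)), 27)) = Add(7, Add(27, Mul(2, Pow(B, 2)))) = Add(34, Mul(2, Pow(B, 2))))
Function('b')(G, y) = Add(12, Mul(234, y)) (Function('b')(G, y) = Add(Mul(Add(34, Mul(2, Pow(10, 2))), y), 12) = Add(Mul(Add(34, Mul(2, 100)), y), 12) = Add(Mul(Add(34, 200), y), 12) = Add(Mul(234, y), 12) = Add(12, Mul(234, y)))
Add(20780, Function('b')(Pow(Add(176, -205), -1), -145)) = Add(20780, Add(12, Mul(234, -145))) = Add(20780, Add(12, -33930)) = Add(20780, -33918) = -13138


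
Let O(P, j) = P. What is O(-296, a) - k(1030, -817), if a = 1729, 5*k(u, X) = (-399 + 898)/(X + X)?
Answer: -2417821/8170 ≈ -295.94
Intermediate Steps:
k(u, X) = 499/(10*X) (k(u, X) = ((-399 + 898)/(X + X))/5 = (499/((2*X)))/5 = (499*(1/(2*X)))/5 = (499/(2*X))/5 = 499/(10*X))
O(-296, a) - k(1030, -817) = -296 - 499/(10*(-817)) = -296 - 499*(-1)/(10*817) = -296 - 1*(-499/8170) = -296 + 499/8170 = -2417821/8170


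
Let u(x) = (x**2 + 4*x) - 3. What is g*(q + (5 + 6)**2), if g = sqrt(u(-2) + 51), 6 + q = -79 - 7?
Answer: 58*sqrt(11) ≈ 192.36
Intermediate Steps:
q = -92 (q = -6 + (-79 - 7) = -6 - 86 = -92)
u(x) = -3 + x**2 + 4*x
g = 2*sqrt(11) (g = sqrt((-3 + (-2)**2 + 4*(-2)) + 51) = sqrt((-3 + 4 - 8) + 51) = sqrt(-7 + 51) = sqrt(44) = 2*sqrt(11) ≈ 6.6332)
g*(q + (5 + 6)**2) = (2*sqrt(11))*(-92 + (5 + 6)**2) = (2*sqrt(11))*(-92 + 11**2) = (2*sqrt(11))*(-92 + 121) = (2*sqrt(11))*29 = 58*sqrt(11)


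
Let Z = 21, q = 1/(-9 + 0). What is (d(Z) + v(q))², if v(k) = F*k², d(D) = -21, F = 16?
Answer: 2839225/6561 ≈ 432.74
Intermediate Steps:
q = -⅑ (q = 1/(-9) = -⅑ ≈ -0.11111)
v(k) = 16*k²
(d(Z) + v(q))² = (-21 + 16*(-⅑)²)² = (-21 + 16*(1/81))² = (-21 + 16/81)² = (-1685/81)² = 2839225/6561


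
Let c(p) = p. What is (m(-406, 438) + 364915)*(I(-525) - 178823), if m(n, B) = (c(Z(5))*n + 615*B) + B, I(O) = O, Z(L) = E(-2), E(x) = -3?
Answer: -114054746468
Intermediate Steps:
Z(L) = -3
m(n, B) = -3*n + 616*B (m(n, B) = (-3*n + 615*B) + B = -3*n + 616*B)
(m(-406, 438) + 364915)*(I(-525) - 178823) = ((-3*(-406) + 616*438) + 364915)*(-525 - 178823) = ((1218 + 269808) + 364915)*(-179348) = (271026 + 364915)*(-179348) = 635941*(-179348) = -114054746468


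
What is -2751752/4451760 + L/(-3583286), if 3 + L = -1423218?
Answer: -110139878066/498497790105 ≈ -0.22094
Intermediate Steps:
L = -1423221 (L = -3 - 1423218 = -1423221)
-2751752/4451760 + L/(-3583286) = -2751752/4451760 - 1423221/(-3583286) = -2751752*1/4451760 - 1423221*(-1/3583286) = -343969/556470 + 1423221/3583286 = -110139878066/498497790105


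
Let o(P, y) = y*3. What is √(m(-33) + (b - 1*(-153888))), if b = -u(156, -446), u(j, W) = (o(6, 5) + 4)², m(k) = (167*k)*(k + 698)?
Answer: 2*I*√877822 ≈ 1873.8*I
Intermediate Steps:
m(k) = 167*k*(698 + k) (m(k) = (167*k)*(698 + k) = 167*k*(698 + k))
o(P, y) = 3*y
u(j, W) = 361 (u(j, W) = (3*5 + 4)² = (15 + 4)² = 19² = 361)
b = -361 (b = -1*361 = -361)
√(m(-33) + (b - 1*(-153888))) = √(167*(-33)*(698 - 33) + (-361 - 1*(-153888))) = √(167*(-33)*665 + (-361 + 153888)) = √(-3664815 + 153527) = √(-3511288) = 2*I*√877822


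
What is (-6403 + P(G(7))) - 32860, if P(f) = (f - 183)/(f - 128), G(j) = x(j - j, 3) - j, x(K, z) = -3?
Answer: -5418101/138 ≈ -39262.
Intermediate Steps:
G(j) = -3 - j
P(f) = (-183 + f)/(-128 + f)
(-6403 + P(G(7))) - 32860 = (-6403 + (-183 + (-3 - 1*7))/(-128 + (-3 - 1*7))) - 32860 = (-6403 + (-183 + (-3 - 7))/(-128 + (-3 - 7))) - 32860 = (-6403 + (-183 - 10)/(-128 - 10)) - 32860 = (-6403 - 193/(-138)) - 32860 = (-6403 - 1/138*(-193)) - 32860 = (-6403 + 193/138) - 32860 = -883421/138 - 32860 = -5418101/138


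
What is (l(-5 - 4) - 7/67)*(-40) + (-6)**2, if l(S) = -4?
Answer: 13412/67 ≈ 200.18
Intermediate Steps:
(l(-5 - 4) - 7/67)*(-40) + (-6)**2 = (-4 - 7/67)*(-40) + (-6)**2 = (-4 - 7*1/67)*(-40) + 36 = (-4 - 7/67)*(-40) + 36 = -275/67*(-40) + 36 = 11000/67 + 36 = 13412/67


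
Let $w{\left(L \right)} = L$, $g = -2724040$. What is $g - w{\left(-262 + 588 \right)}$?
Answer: $-2724366$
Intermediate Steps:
$g - w{\left(-262 + 588 \right)} = -2724040 - \left(-262 + 588\right) = -2724040 - 326 = -2724366$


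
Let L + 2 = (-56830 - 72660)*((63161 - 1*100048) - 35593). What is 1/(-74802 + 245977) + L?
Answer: 1606551870017651/171175 ≈ 9.3854e+9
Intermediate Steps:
L = 9385435198 (L = -2 + (-56830 - 72660)*((63161 - 1*100048) - 35593) = -2 - 129490*((63161 - 100048) - 35593) = -2 - 129490*(-36887 - 35593) = -2 - 129490*(-72480) = -2 + 9385435200 = 9385435198)
1/(-74802 + 245977) + L = 1/(-74802 + 245977) + 9385435198 = 1/171175 + 9385435198 = 1606551870017651/171175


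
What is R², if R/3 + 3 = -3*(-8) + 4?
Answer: 5625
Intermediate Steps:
R = 75 (R = -9 + 3*(-3*(-8) + 4) = -9 + 3*(24 + 4) = -9 + 3*28 = -9 + 84 = 75)
R² = 75² = 5625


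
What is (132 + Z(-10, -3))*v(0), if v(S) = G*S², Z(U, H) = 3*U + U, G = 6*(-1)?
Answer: 0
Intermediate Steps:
G = -6
Z(U, H) = 4*U
v(S) = -6*S²
(132 + Z(-10, -3))*v(0) = (132 + 4*(-10))*(-6*0²) = (132 - 40)*(-6*0) = 92*0 = 0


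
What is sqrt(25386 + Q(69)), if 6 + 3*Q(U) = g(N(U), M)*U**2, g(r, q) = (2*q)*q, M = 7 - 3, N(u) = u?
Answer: 2*sqrt(19042) ≈ 275.99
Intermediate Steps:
M = 4
g(r, q) = 2*q**2
Q(U) = -2 + 32*U**2/3 (Q(U) = -2 + ((2*4**2)*U**2)/3 = -2 + ((2*16)*U**2)/3 = -2 + (32*U**2)/3 = -2 + 32*U**2/3)
sqrt(25386 + Q(69)) = sqrt(25386 + (-2 + (32/3)*69**2)) = sqrt(25386 + (-2 + (32/3)*4761)) = sqrt(25386 + (-2 + 50784)) = sqrt(25386 + 50782) = sqrt(76168) = 2*sqrt(19042)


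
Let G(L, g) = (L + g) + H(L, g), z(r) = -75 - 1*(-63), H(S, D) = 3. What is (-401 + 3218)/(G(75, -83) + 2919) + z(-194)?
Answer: -32151/2914 ≈ -11.033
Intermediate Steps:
z(r) = -12 (z(r) = -75 + 63 = -12)
G(L, g) = 3 + L + g (G(L, g) = (L + g) + 3 = 3 + L + g)
(-401 + 3218)/(G(75, -83) + 2919) + z(-194) = (-401 + 3218)/((3 + 75 - 83) + 2919) - 12 = 2817/(-5 + 2919) - 12 = 2817/2914 - 12 = -32151/2914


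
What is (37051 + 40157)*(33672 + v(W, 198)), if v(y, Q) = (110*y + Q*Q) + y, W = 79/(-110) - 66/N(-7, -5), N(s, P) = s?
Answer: 2194984720188/385 ≈ 5.7013e+9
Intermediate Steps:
W = 6707/770 (W = 79/(-110) - 66/(-7) = 79*(-1/110) - 66*(-⅐) = -79/110 + 66/7 = 6707/770 ≈ 8.7104)
v(y, Q) = Q² + 111*y (v(y, Q) = (110*y + Q²) + y = (Q² + 110*y) + y = Q² + 111*y)
(37051 + 40157)*(33672 + v(W, 198)) = (37051 + 40157)*(33672 + (198² + 111*(6707/770))) = 77208*(33672 + (39204 + 744477/770)) = 77208*(33672 + 30931557/770) = 77208*(56858997/770) = 2194984720188/385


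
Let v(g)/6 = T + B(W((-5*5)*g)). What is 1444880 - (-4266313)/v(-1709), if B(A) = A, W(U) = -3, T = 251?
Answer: 69491863/48 ≈ 1.4477e+6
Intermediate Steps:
v(g) = 1488 (v(g) = 6*(251 - 3) = 6*248 = 1488)
1444880 - (-4266313)/v(-1709) = 1444880 - (-4266313)/1488 = 1444880 - 1*(-137623/48) = 1444880 + 137623/48 = 69491863/48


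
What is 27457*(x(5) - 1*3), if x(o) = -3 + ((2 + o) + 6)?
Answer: 192199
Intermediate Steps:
x(o) = 5 + o (x(o) = -3 + (8 + o) = 5 + o)
27457*(x(5) - 1*3) = 27457*((5 + 5) - 1*3) = 27457*(10 - 3) = 27457*7 = 192199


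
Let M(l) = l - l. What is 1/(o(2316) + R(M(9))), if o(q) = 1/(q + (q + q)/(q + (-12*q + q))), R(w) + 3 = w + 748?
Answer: 11579/8626360 ≈ 0.0013423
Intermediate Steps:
M(l) = 0
R(w) = 745 + w (R(w) = -3 + (w + 748) = -3 + (748 + w) = 745 + w)
o(q) = 1/(-1/5 + q) (o(q) = 1/(q + (2*q)/(q - 11*q)) = 1/(q + (2*q)/((-10*q))) = 1/(q + (2*q)*(-1/(10*q))) = 1/(q - 1/5) = 1/(-1/5 + q))
1/(o(2316) + R(M(9))) = 1/(5/(-1 + 5*2316) + (745 + 0)) = 1/(5/(-1 + 11580) + 745) = 1/(5/11579 + 745) = 1/(8626360/11579) = 11579/8626360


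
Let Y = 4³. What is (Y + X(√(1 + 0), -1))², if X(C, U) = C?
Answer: 4225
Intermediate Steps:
Y = 64
(Y + X(√(1 + 0), -1))² = (64 + √(1 + 0))² = (64 + √1)² = (64 + 1)² = 65² = 4225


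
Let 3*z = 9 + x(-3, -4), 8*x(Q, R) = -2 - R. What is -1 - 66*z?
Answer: -409/2 ≈ -204.50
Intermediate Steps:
x(Q, R) = -¼ - R/8 (x(Q, R) = (-2 - R)/8 = -¼ - R/8)
z = 37/12 (z = (9 + (-¼ - ⅛*(-4)))/3 = (9 + (-¼ + ½))/3 = (9 + ¼)/3 = (⅓)*(37/4) = 37/12 ≈ 3.0833)
-1 - 66*z = -1 - 66*37/12 = -1 - 407/2 = -409/2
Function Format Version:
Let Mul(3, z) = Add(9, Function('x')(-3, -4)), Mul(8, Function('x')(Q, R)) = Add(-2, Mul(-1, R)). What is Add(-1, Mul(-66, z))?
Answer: Rational(-409, 2) ≈ -204.50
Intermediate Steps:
Function('x')(Q, R) = Add(Rational(-1, 4), Mul(Rational(-1, 8), R)) (Function('x')(Q, R) = Mul(Rational(1, 8), Add(-2, Mul(-1, R))) = Add(Rational(-1, 4), Mul(Rational(-1, 8), R)))
z = Rational(37, 12) (z = Mul(Rational(1, 3), Add(9, Add(Rational(-1, 4), Mul(Rational(-1, 8), -4)))) = Mul(Rational(1, 3), Add(9, Add(Rational(-1, 4), Rational(1, 2)))) = Mul(Rational(1, 3), Add(9, Rational(1, 4))) = Mul(Rational(1, 3), Rational(37, 4)) = Rational(37, 12) ≈ 3.0833)
Add(-1, Mul(-66, z)) = Add(-1, Mul(-66, Rational(37, 12))) = Add(-1, Rational(-407, 2)) = Rational(-409, 2)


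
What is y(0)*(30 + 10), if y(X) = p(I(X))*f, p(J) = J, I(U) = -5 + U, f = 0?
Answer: 0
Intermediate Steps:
y(X) = 0 (y(X) = (-5 + X)*0 = 0)
y(0)*(30 + 10) = 0*(30 + 10) = 0*40 = 0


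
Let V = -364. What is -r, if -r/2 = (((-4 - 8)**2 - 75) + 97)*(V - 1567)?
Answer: -641092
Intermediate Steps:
r = 641092 (r = -2*(((-4 - 8)**2 - 75) + 97)*(-364 - 1567) = -2*(((-12)**2 - 75) + 97)*(-1931) = -2*((144 - 75) + 97)*(-1931) = -2*(69 + 97)*(-1931) = -332*(-1931) = -2*(-320546) = 641092)
-r = -1*641092 = -641092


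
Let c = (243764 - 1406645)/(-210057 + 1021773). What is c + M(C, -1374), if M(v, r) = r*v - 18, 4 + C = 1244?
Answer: -460995008643/270572 ≈ -1.7038e+6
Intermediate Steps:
C = 1240 (C = -4 + 1244 = 1240)
c = -387627/270572 (c = -1162881/811716 = -1162881*1/811716 = -387627/270572 ≈ -1.4326)
M(v, r) = -18 + r*v
c + M(C, -1374) = -387627/270572 + (-18 - 1374*1240) = -387627/270572 + (-18 - 1703760) = -387627/270572 - 1703778 = -460995008643/270572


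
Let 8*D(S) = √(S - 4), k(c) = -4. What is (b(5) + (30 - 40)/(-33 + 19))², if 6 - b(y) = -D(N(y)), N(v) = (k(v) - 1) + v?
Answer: 35295/784 + 47*I/14 ≈ 45.019 + 3.3571*I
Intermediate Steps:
N(v) = -5 + v (N(v) = (-4 - 1) + v = -5 + v)
D(S) = √(-4 + S)/8 (D(S) = √(S - 4)/8 = √(-4 + S)/8)
b(y) = 6 + √(-9 + y)/8 (b(y) = 6 - (-1)*√(-4 + (-5 + y))/8 = 6 - (-1)*√(-9 + y)/8 = 6 + √(-9 + y)/8)
(b(5) + (30 - 40)/(-33 + 19))² = ((6 + √(-9 + 5)/8) + (30 - 40)/(-33 + 19))² = ((6 + √(-4)/8) - 10/(-14))² = ((6 + (2*I)/8) - 10*(-1/14))² = ((6 + I/4) + 5/7)² = (47/7 + I/4)²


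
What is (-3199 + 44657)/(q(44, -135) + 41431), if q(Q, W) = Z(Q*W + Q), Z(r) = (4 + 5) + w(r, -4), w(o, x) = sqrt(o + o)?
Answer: 107376220/107330337 - 20729*I*sqrt(737)/214660674 ≈ 1.0004 - 0.0026216*I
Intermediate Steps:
w(o, x) = sqrt(2)*sqrt(o) (w(o, x) = sqrt(2*o) = sqrt(2)*sqrt(o))
Z(r) = 9 + sqrt(2)*sqrt(r) (Z(r) = (4 + 5) + sqrt(2)*sqrt(r) = 9 + sqrt(2)*sqrt(r))
q(Q, W) = 9 + sqrt(2)*sqrt(Q + Q*W) (q(Q, W) = 9 + sqrt(2)*sqrt(Q*W + Q) = 9 + sqrt(2)*sqrt(Q + Q*W))
(-3199 + 44657)/(q(44, -135) + 41431) = (-3199 + 44657)/((9 + sqrt(2)*sqrt(44*(1 - 135))) + 41431) = 41458/((9 + sqrt(2)*sqrt(44*(-134))) + 41431) = 41458/((9 + sqrt(2)*sqrt(-5896)) + 41431) = 41458/((9 + sqrt(2)*(2*I*sqrt(1474))) + 41431) = 41458/((9 + 4*I*sqrt(737)) + 41431) = 41458/(41440 + 4*I*sqrt(737))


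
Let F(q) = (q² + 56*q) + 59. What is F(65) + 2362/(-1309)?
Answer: 10370154/1309 ≈ 7922.2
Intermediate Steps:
F(q) = 59 + q² + 56*q
F(65) + 2362/(-1309) = (59 + 65² + 56*65) + 2362/(-1309) = (59 + 4225 + 3640) + 2362*(-1/1309) = 7924 - 2362/1309 = 10370154/1309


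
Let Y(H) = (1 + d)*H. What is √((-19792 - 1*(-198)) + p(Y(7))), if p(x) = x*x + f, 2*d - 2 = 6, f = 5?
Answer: 2*I*√4591 ≈ 135.51*I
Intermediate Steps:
d = 4 (d = 1 + (½)*6 = 1 + 3 = 4)
Y(H) = 5*H (Y(H) = (1 + 4)*H = 5*H)
p(x) = 5 + x² (p(x) = x*x + 5 = x² + 5 = 5 + x²)
√((-19792 - 1*(-198)) + p(Y(7))) = √((-19792 - 1*(-198)) + (5 + (5*7)²)) = √((-19792 + 198) + (5 + 35²)) = √(-19594 + (5 + 1225)) = √(-19594 + 1230) = √(-18364) = 2*I*√4591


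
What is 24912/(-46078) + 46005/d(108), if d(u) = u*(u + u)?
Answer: 256445209/179151264 ≈ 1.4314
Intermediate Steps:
d(u) = 2*u² (d(u) = u*(2*u) = 2*u²)
24912/(-46078) + 46005/d(108) = 24912/(-46078) + 46005/((2*108²)) = 24912*(-1/46078) + 46005/((2*11664)) = -12456/23039 + 46005/23328 = -12456/23039 + 46005*(1/23328) = -12456/23039 + 15335/7776 = 256445209/179151264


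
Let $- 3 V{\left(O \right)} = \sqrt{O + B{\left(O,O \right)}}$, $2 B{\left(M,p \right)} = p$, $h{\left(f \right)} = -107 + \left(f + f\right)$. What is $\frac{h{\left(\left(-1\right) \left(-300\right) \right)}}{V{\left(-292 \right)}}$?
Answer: $\frac{493 i \sqrt{438}}{146} \approx 70.669 i$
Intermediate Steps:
$h{\left(f \right)} = -107 + 2 f$
$B{\left(M,p \right)} = \frac{p}{2}$
$V{\left(O \right)} = - \frac{\sqrt{6} \sqrt{O}}{6}$ ($V{\left(O \right)} = - \frac{\sqrt{O + \frac{O}{2}}}{3} = - \frac{\sqrt{\frac{3 O}{2}}}{3} = - \frac{\frac{1}{2} \sqrt{6} \sqrt{O}}{3} = - \frac{\sqrt{6} \sqrt{O}}{6}$)
$\frac{h{\left(\left(-1\right) \left(-300\right) \right)}}{V{\left(-292 \right)}} = \frac{-107 + 2 \left(\left(-1\right) \left(-300\right)\right)}{\left(- \frac{1}{6}\right) \sqrt{6} \sqrt{-292}} = \frac{-107 + 2 \cdot 300}{\left(- \frac{1}{6}\right) \sqrt{6} \cdot 2 i \sqrt{73}} = \frac{-107 + 600}{\left(- \frac{1}{3}\right) i \sqrt{438}} = 493 \frac{i \sqrt{438}}{146} = \frac{493 i \sqrt{438}}{146}$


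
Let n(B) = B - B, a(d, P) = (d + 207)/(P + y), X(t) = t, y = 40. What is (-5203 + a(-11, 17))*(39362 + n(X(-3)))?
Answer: -11665912750/57 ≈ -2.0467e+8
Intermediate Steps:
a(d, P) = (207 + d)/(40 + P) (a(d, P) = (d + 207)/(P + 40) = (207 + d)/(40 + P))
n(B) = 0
(-5203 + a(-11, 17))*(39362 + n(X(-3))) = (-5203 + (207 - 11)/(40 + 17))*(39362 + 0) = (-5203 + 196/57)*39362 = -296375/57*39362 = -11665912750/57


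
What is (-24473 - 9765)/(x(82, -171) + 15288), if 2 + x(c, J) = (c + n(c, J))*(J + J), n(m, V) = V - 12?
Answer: -17119/24914 ≈ -0.68712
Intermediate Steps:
n(m, V) = -12 + V
x(c, J) = -2 + 2*J*(-12 + J + c) (x(c, J) = -2 + (c + (-12 + J))*(J + J) = -2 + (-12 + J + c)*(2*J) = -2 + 2*J*(-12 + J + c))
(-24473 - 9765)/(x(82, -171) + 15288) = (-24473 - 9765)/((-2 + 2*(-171)*82 + 2*(-171)*(-12 - 171)) + 15288) = -34238/((-2 - 28044 + 2*(-171)*(-183)) + 15288) = -34238/((-2 - 28044 + 62586) + 15288) = -34238/(34540 + 15288) = -34238/49828 = -34238*1/49828 = -17119/24914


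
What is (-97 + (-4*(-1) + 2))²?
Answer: 8281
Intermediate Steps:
(-97 + (-4*(-1) + 2))² = (-97 + (4 + 2))² = (-97 + 6)² = (-91)² = 8281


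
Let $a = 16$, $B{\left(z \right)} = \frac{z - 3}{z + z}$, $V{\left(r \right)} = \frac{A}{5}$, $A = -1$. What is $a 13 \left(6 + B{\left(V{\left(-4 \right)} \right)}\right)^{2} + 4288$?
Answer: $45056$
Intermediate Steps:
$V{\left(r \right)} = - \frac{1}{5}$
$B{\left(z \right)} = \frac{-3 + z}{2 z}$
$a 13 \left(6 + B{\left(V{\left(-4 \right)} \right)}\right)^{2} + 4288 = 16 \cdot 13 \left(6 + \frac{-3 - \frac{1}{5}}{2 \left(- \frac{1}{5}\right)}\right)^{2} + 4288 = 208 \left(6 + \frac{1}{2} \left(-5\right) \left(- \frac{16}{5}\right)\right)^{2} + 4288 = 208 \left(6 + 8\right)^{2} + 4288 = 208 \cdot 14^{2} + 4288 = 208 \cdot 196 + 4288 = 40768 + 4288 = 45056$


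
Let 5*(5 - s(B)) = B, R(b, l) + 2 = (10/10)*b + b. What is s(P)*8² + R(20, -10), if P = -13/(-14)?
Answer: 12114/35 ≈ 346.11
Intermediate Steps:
R(b, l) = -2 + 2*b (R(b, l) = -2 + ((10/10)*b + b) = -2 + ((10*(⅒))*b + b) = -2 + (1*b + b) = -2 + (b + b) = -2 + 2*b)
P = 13/14 (P = -13*(-1/14) = 13/14 ≈ 0.92857)
s(B) = 5 - B/5
s(P)*8² + R(20, -10) = (5 - ⅕*13/14)*8² + (-2 + 2*20) = (5 - 13/70)*64 + (-2 + 40) = (337/70)*64 + 38 = 10784/35 + 38 = 12114/35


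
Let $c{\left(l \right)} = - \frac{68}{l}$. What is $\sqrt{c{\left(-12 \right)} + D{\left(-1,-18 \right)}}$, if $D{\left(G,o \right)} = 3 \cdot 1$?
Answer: $\frac{\sqrt{78}}{3} \approx 2.9439$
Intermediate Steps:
$D{\left(G,o \right)} = 3$
$\sqrt{c{\left(-12 \right)} + D{\left(-1,-18 \right)}} = \sqrt{- \frac{68}{-12} + 3} = \sqrt{\left(-68\right) \left(- \frac{1}{12}\right) + 3} = \sqrt{\frac{17}{3} + 3} = \sqrt{\frac{26}{3}} = \frac{\sqrt{78}}{3}$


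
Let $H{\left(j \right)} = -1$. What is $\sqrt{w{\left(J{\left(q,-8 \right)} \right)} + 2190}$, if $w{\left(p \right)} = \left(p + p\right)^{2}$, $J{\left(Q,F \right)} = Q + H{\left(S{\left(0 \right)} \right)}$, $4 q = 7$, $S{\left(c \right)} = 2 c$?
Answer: $\frac{\sqrt{8769}}{2} \approx 46.821$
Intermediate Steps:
$q = \frac{7}{4}$ ($q = \frac{1}{4} \cdot 7 = \frac{7}{4} \approx 1.75$)
$J{\left(Q,F \right)} = -1 + Q$ ($J{\left(Q,F \right)} = Q - 1 = -1 + Q$)
$w{\left(p \right)} = 4 p^{2}$ ($w{\left(p \right)} = \left(2 p\right)^{2} = 4 p^{2}$)
$\sqrt{w{\left(J{\left(q,-8 \right)} \right)} + 2190} = \sqrt{4 \left(-1 + \frac{7}{4}\right)^{2} + 2190} = \sqrt{4 \left(\frac{3}{4}\right)^{2} + 2190} = \sqrt{4 \cdot \frac{9}{16} + 2190} = \sqrt{\frac{9}{4} + 2190} = \sqrt{\frac{8769}{4}} = \frac{\sqrt{8769}}{2}$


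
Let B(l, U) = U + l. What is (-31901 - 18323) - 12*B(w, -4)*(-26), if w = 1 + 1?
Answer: -50848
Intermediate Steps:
w = 2
(-31901 - 18323) - 12*B(w, -4)*(-26) = (-31901 - 18323) - 12*(-4 + 2)*(-26) = -50224 - 12*(-2)*(-26) = -50224 + 24*(-26) = -50224 - 624 = -50848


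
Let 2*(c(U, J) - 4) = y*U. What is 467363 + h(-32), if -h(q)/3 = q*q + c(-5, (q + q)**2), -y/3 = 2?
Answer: 464234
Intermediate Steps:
y = -6 (y = -3*2 = -6)
c(U, J) = 4 - 3*U (c(U, J) = 4 + (-6*U)/2 = 4 - 3*U)
h(q) = -57 - 3*q**2 (h(q) = -3*(q*q + (4 - 3*(-5))) = -3*(q**2 + (4 + 15)) = -3*(q**2 + 19) = -3*(19 + q**2) = -57 - 3*q**2)
467363 + h(-32) = 467363 + (-57 - 3*(-32)**2) = 467363 + (-57 - 3*1024) = 467363 + (-57 - 3072) = 467363 - 3129 = 464234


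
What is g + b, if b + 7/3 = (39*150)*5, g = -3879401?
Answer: -11550460/3 ≈ -3.8502e+6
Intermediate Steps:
b = 87743/3 (b = -7/3 + (39*150)*5 = -7/3 + 5850*5 = -7/3 + 29250 = 87743/3 ≈ 29248.)
g + b = -3879401 + 87743/3 = -11550460/3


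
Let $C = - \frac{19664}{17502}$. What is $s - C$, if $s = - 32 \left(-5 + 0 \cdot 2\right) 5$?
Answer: $\frac{7010632}{8751} \approx 801.12$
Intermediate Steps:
$s = 800$ ($s = - 32 \left(-5 + 0\right) 5 = \left(-32\right) \left(-5\right) 5 = 160 \cdot 5 = 800$)
$C = - \frac{9832}{8751}$ ($C = \left(-19664\right) \frac{1}{17502} = - \frac{9832}{8751} \approx -1.1235$)
$s - C = 800 - - \frac{9832}{8751} = 800 + \frac{9832}{8751} = \frac{7010632}{8751}$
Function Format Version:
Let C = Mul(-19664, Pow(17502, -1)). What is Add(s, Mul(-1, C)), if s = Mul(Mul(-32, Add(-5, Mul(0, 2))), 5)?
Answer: Rational(7010632, 8751) ≈ 801.12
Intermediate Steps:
s = 800 (s = Mul(Mul(-32, Add(-5, 0)), 5) = Mul(Mul(-32, -5), 5) = Mul(160, 5) = 800)
C = Rational(-9832, 8751) (C = Mul(-19664, Rational(1, 17502)) = Rational(-9832, 8751) ≈ -1.1235)
Add(s, Mul(-1, C)) = Add(800, Mul(-1, Rational(-9832, 8751))) = Add(800, Rational(9832, 8751)) = Rational(7010632, 8751)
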